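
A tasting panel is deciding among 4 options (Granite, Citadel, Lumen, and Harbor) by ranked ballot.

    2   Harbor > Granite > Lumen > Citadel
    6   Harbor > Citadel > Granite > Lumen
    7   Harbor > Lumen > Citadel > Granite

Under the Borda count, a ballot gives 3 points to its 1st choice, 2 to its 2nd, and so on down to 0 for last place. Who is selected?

Harbor

Borda scores:
  Granite: 2·2 + 6·1 + 7·0 = 10
  Citadel: 2·0 + 6·2 + 7·1 = 19
  Lumen: 2·1 + 6·0 + 7·2 = 16
  Harbor: 2·3 + 6·3 + 7·3 = 45
Harbor has the highest total.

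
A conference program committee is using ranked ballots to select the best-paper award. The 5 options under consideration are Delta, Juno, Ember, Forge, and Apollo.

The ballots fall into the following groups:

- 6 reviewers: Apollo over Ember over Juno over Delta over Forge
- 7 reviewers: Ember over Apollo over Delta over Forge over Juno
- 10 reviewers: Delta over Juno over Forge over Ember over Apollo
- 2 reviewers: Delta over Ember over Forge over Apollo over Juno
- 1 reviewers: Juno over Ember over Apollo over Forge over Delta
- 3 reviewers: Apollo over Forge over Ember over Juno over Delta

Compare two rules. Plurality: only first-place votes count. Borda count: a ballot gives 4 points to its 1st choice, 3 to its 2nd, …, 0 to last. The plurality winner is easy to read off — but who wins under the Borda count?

Ember

Plurality first-place counts: Delta 12, Juno 1, Ember 7, Forge 0, Apollo 9 → Delta.
Borda totals: Delta 68, Juno 49, Ember 71, Forge 41, Apollo 61 → Ember.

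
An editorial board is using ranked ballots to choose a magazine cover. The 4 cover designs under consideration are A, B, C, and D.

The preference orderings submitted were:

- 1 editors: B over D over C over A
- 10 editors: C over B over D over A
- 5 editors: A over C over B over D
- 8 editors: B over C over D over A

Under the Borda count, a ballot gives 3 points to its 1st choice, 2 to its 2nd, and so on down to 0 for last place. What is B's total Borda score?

Borda scores:
  A: 0 + 10·0 + 5·3 + 8·0 = 15
  B: 3 + 10·2 + 5·1 + 8·3 = 52
  C: 1 + 10·3 + 5·2 + 8·2 = 57
  D: 2 + 10·1 + 5·0 + 8·1 = 20

52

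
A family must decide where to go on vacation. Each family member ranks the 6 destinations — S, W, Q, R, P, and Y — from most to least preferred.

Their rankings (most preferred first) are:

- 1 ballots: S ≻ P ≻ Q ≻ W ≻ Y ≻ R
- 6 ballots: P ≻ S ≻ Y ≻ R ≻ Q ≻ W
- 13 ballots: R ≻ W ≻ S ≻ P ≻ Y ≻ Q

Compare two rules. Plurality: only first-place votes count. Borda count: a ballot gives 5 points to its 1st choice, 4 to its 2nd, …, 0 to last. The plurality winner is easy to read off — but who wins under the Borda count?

R

Plurality first-place counts: S 1, W 0, Q 0, R 13, P 6, Y 0 → R.
Borda totals: S 68, W 54, Q 9, R 77, P 60, Y 32 → R.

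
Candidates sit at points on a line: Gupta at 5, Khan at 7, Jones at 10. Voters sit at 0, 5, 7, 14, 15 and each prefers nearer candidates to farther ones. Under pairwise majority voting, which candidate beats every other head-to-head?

With single-peaked preferences on a line, the Condorcet winner is the candidate closest to the median voter.
The median voter (position 7) is closest to Khan at 7.
Check: Khan vs Jones — voters closer to Khan: 3 of 5.

Khan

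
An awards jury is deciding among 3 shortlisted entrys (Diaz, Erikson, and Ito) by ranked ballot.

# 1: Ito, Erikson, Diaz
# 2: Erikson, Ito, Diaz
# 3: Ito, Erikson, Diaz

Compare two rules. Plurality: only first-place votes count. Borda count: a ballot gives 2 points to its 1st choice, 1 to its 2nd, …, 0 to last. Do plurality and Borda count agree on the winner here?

Plurality first-place counts: Diaz 0, Erikson 1, Ito 2 → Ito.
Borda totals: Diaz 0, Erikson 4, Ito 5 → Ito.
The two rules agree on Ito.

Yes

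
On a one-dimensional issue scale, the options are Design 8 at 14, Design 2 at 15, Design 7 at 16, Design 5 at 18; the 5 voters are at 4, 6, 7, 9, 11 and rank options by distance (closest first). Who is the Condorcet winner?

Design 8

With single-peaked preferences on a line, the Condorcet winner is the candidate closest to the median voter.
The median voter (position 7) is closest to Design 8 at 14.
Check: Design 8 vs Design 5 — voters closer to Design 8: 5 of 5.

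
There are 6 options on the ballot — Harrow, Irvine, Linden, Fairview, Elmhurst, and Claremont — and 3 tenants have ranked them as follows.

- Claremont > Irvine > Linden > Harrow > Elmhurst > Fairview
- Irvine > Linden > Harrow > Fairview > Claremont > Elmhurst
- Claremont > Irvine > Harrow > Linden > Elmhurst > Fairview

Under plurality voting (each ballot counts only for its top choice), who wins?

Claremont

First-place vote totals:
  Harrow: 0
  Irvine: 1
  Linden: 0
  Fairview: 0
  Elmhurst: 0
  Claremont: 2
Claremont has the most first-place votes.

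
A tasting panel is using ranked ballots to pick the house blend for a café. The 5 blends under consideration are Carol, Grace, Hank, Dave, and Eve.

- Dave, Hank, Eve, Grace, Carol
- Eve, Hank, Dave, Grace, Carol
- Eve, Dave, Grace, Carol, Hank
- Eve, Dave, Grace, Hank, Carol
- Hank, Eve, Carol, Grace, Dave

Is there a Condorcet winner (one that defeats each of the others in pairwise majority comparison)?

Head-to-head results (5 voters total):
Carol vs Grace: Grace wins 4–1.
Carol vs Hank: Hank wins 4–1.
Carol vs Dave: Dave wins 4–1.
Carol vs Eve: Eve wins 5–0.
Grace vs Hank: Hank wins 3–2.
Grace vs Dave: Dave wins 4–1.
Grace vs Eve: Eve wins 5–0.
Hank vs Dave: Dave wins 3–2.
Hank vs Eve: Eve wins 3–2.
Dave vs Eve: Eve wins 4–1.
Eve beats each rival — Carol (5–0), Grace (5–0), Hank (3–2), Dave (4–1) — so Eve is the Condorcet winner.

Yes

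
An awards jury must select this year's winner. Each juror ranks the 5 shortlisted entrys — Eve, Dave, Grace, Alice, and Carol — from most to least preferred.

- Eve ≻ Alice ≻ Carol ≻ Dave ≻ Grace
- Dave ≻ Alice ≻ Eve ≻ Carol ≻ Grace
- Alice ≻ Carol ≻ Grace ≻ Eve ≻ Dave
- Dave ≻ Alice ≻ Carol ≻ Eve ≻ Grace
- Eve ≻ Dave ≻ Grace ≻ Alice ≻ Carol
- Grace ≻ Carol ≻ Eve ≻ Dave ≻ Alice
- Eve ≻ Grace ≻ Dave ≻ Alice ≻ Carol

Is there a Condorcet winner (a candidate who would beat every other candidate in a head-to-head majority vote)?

Head-to-head results (7 voters total):
Eve vs Dave: Eve wins 5–2.
Eve vs Grace: Eve wins 5–2.
Eve vs Alice: Eve wins 4–3.
Eve vs Carol: Eve wins 4–3.
Dave vs Grace: Dave wins 4–3.
Dave vs Alice: Dave wins 5–2.
Dave vs Carol: Dave wins 4–3.
Grace vs Alice: Alice wins 4–3.
Grace vs Carol: Carol wins 4–3.
Alice vs Carol: Alice wins 6–1.
Eve beats each rival — Dave (5–2), Grace (5–2), Alice (4–3), Carol (4–3) — so Eve is the Condorcet winner.

Yes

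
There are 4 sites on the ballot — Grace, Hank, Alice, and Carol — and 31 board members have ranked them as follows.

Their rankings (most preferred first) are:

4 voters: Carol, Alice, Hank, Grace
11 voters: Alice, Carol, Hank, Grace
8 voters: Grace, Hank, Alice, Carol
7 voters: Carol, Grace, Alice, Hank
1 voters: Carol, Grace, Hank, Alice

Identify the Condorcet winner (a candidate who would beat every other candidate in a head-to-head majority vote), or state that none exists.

Head-to-head results (31 voters total):
Grace vs Hank: Grace wins 16–15.
Grace vs Alice: Grace wins 16–15.
Grace vs Carol: Carol wins 23–8.
Hank vs Alice: Alice wins 22–9.
Hank vs Carol: Carol wins 23–8.
Alice vs Carol: Alice wins 19–12.
No candidate beats all others: Grace beats Alice beats Carol beats Grace, a majority cycle.

No Condorcet winner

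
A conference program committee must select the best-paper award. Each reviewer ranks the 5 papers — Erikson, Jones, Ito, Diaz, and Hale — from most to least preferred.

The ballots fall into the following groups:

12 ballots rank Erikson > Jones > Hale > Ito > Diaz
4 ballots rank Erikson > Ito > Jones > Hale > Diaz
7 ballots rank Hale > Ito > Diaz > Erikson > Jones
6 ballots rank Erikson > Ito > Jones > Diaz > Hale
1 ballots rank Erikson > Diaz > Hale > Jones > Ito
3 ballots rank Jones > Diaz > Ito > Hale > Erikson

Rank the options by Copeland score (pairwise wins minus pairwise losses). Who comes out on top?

Pairwise results:
  Erikson vs Jones: Erikson wins 30–3.
  Erikson vs Ito: Erikson wins 23–10.
  Erikson vs Diaz: Erikson wins 23–10.
  Erikson vs Hale: Erikson wins 23–10.
  Jones vs Ito: Ito wins 17–16.
  Jones vs Diaz: Jones wins 25–8.
  Jones vs Hale: Jones wins 25–8.
  Ito vs Diaz: Ito wins 29–4.
  Ito vs Hale: Hale wins 20–13.
  Diaz vs Hale: Hale wins 23–10.
Copeland scores (wins − losses):
  Erikson: 4 − 0 = 4
  Jones: 2 − 2 = 0
  Ito: 2 − 2 = 0
  Diaz: 0 − 4 = -4
  Hale: 2 − 2 = 0
Erikson has the best Copeland score.

Erikson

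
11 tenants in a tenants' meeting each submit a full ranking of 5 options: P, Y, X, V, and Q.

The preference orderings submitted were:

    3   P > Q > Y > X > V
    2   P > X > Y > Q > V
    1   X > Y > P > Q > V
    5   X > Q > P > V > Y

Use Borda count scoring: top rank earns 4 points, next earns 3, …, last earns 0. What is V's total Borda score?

5

Borda scores:
  P: 3·4 + 2·4 + 2 + 5·2 = 32
  Y: 3·2 + 2·2 + 3 + 5·0 = 13
  X: 3·1 + 2·3 + 4 + 5·4 = 33
  V: 3·0 + 2·0 + 0 + 5·1 = 5
  Q: 3·3 + 2·1 + 1 + 5·3 = 27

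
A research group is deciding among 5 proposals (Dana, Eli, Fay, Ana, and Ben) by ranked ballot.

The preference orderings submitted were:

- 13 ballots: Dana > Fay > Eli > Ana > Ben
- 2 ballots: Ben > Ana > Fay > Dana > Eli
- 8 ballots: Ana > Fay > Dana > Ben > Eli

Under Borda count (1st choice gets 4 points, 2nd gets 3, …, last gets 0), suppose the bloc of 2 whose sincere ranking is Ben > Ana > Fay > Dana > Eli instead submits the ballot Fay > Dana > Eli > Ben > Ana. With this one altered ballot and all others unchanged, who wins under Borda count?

Borda totals with the altered ballot: Dana 74, Eli 30, Fay 71, Ana 45, Ben 10.
The winner is unchanged: still Dana.

Dana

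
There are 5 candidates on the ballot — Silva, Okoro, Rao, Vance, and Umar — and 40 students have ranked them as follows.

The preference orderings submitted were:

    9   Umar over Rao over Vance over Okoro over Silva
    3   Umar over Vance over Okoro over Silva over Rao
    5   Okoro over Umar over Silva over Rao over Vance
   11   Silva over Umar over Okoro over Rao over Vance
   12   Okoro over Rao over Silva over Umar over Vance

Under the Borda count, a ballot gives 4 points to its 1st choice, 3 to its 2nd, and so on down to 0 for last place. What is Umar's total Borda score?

108

Borda scores:
  Silva: 9·0 + 3·1 + 5·2 + 11·4 + 12·2 = 81
  Okoro: 9·1 + 3·2 + 5·4 + 11·2 + 12·4 = 105
  Rao: 9·3 + 3·0 + 5·1 + 11·1 + 12·3 = 79
  Vance: 9·2 + 3·3 + 5·0 + 11·0 + 12·0 = 27
  Umar: 9·4 + 3·4 + 5·3 + 11·3 + 12·1 = 108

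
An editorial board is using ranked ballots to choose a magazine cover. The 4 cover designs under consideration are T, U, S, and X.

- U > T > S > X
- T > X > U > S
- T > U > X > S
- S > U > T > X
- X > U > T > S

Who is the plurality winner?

T

First-place vote totals:
  T: 2
  U: 1
  S: 1
  X: 1
T has the most first-place votes.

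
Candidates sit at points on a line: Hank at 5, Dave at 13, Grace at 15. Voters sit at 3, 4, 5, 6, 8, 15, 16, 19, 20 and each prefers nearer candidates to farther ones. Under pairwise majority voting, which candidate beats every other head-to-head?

Hank

With single-peaked preferences on a line, the Condorcet winner is the candidate closest to the median voter.
The median voter (position 8) is closest to Hank at 5.
Check: Hank vs Dave — voters closer to Hank: 5 of 9.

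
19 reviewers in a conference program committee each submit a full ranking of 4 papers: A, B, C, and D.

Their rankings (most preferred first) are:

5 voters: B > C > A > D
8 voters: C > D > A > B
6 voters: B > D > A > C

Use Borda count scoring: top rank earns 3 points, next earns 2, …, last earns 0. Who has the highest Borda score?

Borda scores:
  A: 5·1 + 8·1 + 6·1 = 19
  B: 5·3 + 8·0 + 6·3 = 33
  C: 5·2 + 8·3 + 6·0 = 34
  D: 5·0 + 8·2 + 6·2 = 28
C has the highest total.

C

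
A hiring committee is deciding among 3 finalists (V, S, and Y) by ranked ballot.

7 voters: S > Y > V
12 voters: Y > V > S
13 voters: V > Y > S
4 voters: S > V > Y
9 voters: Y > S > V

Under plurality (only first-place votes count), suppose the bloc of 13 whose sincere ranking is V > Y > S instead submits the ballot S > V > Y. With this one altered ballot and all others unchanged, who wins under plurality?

First-place totals with the altered ballot: V 0, S 24, Y 21.
The switch changes the winner from Y to S.

S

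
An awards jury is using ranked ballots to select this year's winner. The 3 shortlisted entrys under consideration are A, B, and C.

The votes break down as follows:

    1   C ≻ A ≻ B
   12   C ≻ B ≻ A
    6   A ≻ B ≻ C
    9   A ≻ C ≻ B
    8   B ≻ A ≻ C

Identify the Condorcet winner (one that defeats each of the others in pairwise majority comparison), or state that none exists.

Head-to-head results (36 voters total):
A vs B: B wins 20–16.
A vs C: A wins 23–13.
B vs C: C wins 22–14.
No candidate beats all others: A beats C beats B beats A, a majority cycle.

None — there is no Condorcet winner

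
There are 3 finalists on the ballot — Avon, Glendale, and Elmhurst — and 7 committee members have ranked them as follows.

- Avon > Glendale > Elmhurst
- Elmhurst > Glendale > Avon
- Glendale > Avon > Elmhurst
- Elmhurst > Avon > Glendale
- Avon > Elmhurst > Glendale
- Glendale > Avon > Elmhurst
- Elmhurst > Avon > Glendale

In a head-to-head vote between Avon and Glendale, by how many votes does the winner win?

Ballots ranking Avon above Glendale: 4.
Ballots ranking Glendale above Avon: 3.
Avon wins 4–3, a margin of 1.

1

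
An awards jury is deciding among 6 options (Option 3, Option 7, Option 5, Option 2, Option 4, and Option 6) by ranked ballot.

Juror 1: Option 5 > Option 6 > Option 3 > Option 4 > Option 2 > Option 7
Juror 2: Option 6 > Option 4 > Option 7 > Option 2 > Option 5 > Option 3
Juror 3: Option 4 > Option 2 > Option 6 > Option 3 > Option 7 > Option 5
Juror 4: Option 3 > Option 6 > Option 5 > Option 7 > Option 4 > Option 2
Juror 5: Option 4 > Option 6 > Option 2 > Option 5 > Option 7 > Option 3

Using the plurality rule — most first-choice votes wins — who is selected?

Option 4

First-place vote totals:
  Option 3: 1
  Option 7: 0
  Option 5: 1
  Option 2: 0
  Option 4: 2
  Option 6: 1
Option 4 has the most first-place votes.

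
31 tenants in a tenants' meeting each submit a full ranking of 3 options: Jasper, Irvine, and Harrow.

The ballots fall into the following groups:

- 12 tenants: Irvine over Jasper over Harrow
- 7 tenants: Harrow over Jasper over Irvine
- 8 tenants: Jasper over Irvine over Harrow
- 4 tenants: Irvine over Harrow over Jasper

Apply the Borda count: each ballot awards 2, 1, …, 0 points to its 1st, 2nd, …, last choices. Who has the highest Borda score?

Irvine

Borda scores:
  Jasper: 12·1 + 7·1 + 8·2 + 4·0 = 35
  Irvine: 12·2 + 7·0 + 8·1 + 4·2 = 40
  Harrow: 12·0 + 7·2 + 8·0 + 4·1 = 18
Irvine has the highest total.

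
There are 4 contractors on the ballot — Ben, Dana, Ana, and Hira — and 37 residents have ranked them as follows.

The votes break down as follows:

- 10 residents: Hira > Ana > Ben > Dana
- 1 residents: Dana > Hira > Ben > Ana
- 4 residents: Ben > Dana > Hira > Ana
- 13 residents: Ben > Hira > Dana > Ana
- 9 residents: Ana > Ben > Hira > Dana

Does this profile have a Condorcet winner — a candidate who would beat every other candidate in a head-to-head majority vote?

No

Head-to-head results (37 voters total):
Ben vs Dana: Ben wins 36–1.
Ben vs Ana: Ana wins 19–18.
Ben vs Hira: Ben wins 26–11.
Dana vs Ana: Ana wins 19–18.
Dana vs Hira: Hira wins 32–5.
Ana vs Hira: Hira wins 28–9.
No candidate beats all others: Ben beats Hira beats Ana beats Ben, a majority cycle.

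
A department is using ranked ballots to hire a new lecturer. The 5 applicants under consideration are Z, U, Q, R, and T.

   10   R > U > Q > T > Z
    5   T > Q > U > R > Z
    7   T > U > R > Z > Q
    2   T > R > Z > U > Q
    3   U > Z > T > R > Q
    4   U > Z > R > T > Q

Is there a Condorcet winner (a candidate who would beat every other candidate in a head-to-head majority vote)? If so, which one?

Head-to-head results (31 voters total):
Z vs U: U wins 29–2.
Z vs Q: Z wins 16–15.
Z vs R: R wins 24–7.
Z vs T: T wins 24–7.
U vs Q: U wins 26–5.
U vs R: U wins 19–12.
U vs T: U wins 17–14.
Q vs R: R wins 26–5.
Q vs T: T wins 21–10.
R vs T: T wins 17–14.
U beats each rival — Z (29–2), Q (26–5), R (19–12), T (17–14) — so U is the Condorcet winner.

U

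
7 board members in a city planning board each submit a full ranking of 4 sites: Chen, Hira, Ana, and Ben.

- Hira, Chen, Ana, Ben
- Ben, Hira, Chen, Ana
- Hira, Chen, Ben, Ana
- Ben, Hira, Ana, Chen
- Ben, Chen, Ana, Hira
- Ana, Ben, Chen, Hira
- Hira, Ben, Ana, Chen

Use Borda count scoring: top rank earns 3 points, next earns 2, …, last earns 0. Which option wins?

Borda scores:
  Chen: 2 + 1 + 2 + 0 + 2 + 1 + 0 = 8
  Hira: 3 + 2 + 3 + 2 + 0 + 0 + 3 = 13
  Ana: 1 + 0 + 0 + 1 + 1 + 3 + 1 = 7
  Ben: 0 + 3 + 1 + 3 + 3 + 2 + 2 = 14
Ben has the highest total.

Ben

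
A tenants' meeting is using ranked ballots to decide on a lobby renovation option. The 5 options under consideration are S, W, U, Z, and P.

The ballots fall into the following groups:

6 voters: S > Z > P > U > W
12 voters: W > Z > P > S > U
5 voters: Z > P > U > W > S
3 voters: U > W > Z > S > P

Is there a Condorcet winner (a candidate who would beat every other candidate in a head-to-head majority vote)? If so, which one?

None — there is no Condorcet winner

Head-to-head results (26 voters total):
S vs W: W wins 20–6.
S vs U: S wins 18–8.
S vs Z: Z wins 20–6.
S vs P: P wins 17–9.
W vs U: U wins 14–12.
W vs Z: W wins 15–11.
W vs P: W wins 15–11.
U vs Z: Z wins 23–3.
U vs P: P wins 23–3.
Z vs P: Z wins 26–0.
No candidate beats all others: S beats U beats W beats S, a majority cycle.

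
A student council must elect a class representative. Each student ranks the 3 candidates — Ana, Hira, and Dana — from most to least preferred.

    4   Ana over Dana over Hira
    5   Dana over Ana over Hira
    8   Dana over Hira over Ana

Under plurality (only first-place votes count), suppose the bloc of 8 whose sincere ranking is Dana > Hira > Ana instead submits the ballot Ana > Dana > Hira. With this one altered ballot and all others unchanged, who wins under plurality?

First-place totals with the altered ballot: Ana 12, Hira 0, Dana 5.
The switch changes the winner from Dana to Ana.

Ana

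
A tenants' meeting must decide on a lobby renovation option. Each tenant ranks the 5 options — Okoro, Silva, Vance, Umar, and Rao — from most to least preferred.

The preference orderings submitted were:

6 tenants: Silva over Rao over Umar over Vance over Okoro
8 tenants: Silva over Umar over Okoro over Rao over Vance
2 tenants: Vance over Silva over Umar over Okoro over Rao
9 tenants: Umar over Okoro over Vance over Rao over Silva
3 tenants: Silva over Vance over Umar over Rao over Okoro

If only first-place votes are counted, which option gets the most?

First-place vote totals:
  Okoro: 0
  Silva: 17
  Vance: 2
  Umar: 9
  Rao: 0
Silva has the most first-place votes.

Silva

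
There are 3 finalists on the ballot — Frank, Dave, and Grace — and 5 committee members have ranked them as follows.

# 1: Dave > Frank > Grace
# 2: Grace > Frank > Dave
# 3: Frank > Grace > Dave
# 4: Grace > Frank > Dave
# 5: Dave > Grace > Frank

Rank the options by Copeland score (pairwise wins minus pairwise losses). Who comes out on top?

Pairwise results:
  Frank vs Dave: Frank wins 3–2.
  Frank vs Grace: Grace wins 3–2.
  Dave vs Grace: Grace wins 3–2.
Copeland scores (wins − losses):
  Frank: 1 − 1 = 0
  Dave: 0 − 2 = -2
  Grace: 2 − 0 = 2
Grace has the best Copeland score.

Grace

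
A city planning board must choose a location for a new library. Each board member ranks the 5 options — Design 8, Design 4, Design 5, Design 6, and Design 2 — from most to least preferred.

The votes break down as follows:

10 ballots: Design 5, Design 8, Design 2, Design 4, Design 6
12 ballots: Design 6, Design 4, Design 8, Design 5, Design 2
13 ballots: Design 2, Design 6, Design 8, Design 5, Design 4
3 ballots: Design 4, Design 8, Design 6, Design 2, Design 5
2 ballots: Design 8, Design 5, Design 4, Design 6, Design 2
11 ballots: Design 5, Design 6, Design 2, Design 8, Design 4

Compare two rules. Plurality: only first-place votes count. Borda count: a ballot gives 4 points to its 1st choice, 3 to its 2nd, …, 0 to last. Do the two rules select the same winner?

Plurality first-place counts: Design 8 2, Design 4 3, Design 5 21, Design 6 12, Design 2 13 → Design 5.
Borda totals: Design 8 108, Design 4 62, Design 5 115, Design 6 128, Design 2 97 → Design 6.
The two rules disagree: plurality picks Design 5, Borda picks Design 6.

No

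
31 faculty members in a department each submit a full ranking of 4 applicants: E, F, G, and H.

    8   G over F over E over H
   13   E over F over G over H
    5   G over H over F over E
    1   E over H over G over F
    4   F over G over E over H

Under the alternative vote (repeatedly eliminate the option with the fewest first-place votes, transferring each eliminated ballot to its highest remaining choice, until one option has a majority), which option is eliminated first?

Round 1: E 14, G 13, F 4, H 0. H has the fewest and is eliminated.
Round 2: E 14, G 13, F 4. F has the fewest and is eliminated.
Round 3: G 17, E 14. G has a majority.

H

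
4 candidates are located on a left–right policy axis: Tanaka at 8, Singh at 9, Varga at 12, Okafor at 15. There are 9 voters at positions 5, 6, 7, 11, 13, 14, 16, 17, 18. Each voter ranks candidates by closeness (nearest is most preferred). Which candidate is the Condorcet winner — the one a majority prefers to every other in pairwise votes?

With single-peaked preferences on a line, the Condorcet winner is the candidate closest to the median voter.
The median voter (position 13) is closest to Varga at 12.
Check: Varga vs Singh — voters closer to Varga: 6 of 9.

Varga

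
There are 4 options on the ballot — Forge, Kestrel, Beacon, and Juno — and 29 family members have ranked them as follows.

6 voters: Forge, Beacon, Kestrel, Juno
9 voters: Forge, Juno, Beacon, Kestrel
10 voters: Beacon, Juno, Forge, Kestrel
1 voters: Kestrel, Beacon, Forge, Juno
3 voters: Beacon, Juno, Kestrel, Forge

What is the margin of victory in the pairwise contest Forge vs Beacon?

1

Ballots ranking Forge above Beacon: 6+9 = 15.
Ballots ranking Beacon above Forge: 10+1+3 = 14.
Forge wins 15–14, a margin of 1.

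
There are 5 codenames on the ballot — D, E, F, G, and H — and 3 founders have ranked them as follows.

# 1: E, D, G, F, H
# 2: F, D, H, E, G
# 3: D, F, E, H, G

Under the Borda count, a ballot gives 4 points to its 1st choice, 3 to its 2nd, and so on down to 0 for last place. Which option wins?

D

Borda scores:
  D: 3 + 3 + 4 = 10
  E: 4 + 1 + 2 = 7
  F: 1 + 4 + 3 = 8
  G: 2 + 0 + 0 = 2
  H: 0 + 2 + 1 = 3
D has the highest total.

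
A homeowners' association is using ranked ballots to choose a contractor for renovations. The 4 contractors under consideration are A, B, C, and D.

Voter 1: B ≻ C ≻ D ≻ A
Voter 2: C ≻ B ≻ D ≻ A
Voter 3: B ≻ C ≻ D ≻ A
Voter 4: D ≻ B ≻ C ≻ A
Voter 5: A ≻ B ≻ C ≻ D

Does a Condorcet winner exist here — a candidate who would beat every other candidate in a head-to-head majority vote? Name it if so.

B

Head-to-head results (5 voters total):
A vs B: B wins 4–1.
A vs C: C wins 4–1.
A vs D: D wins 4–1.
B vs C: B wins 4–1.
B vs D: B wins 4–1.
C vs D: C wins 4–1.
B beats each rival — A (4–1), C (4–1), D (4–1) — so B is the Condorcet winner.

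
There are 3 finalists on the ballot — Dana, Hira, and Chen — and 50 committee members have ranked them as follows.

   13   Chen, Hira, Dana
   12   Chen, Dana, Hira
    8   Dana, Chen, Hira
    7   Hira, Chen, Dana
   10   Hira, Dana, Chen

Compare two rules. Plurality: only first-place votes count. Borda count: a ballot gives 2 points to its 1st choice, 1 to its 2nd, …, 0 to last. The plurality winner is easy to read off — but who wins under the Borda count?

Plurality first-place counts: Dana 8, Hira 17, Chen 25 → Chen.
Borda totals: Dana 38, Hira 47, Chen 65 → Chen.

Chen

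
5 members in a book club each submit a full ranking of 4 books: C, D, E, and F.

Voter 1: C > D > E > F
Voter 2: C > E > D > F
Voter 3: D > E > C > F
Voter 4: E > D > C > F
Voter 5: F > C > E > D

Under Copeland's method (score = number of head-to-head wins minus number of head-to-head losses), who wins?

Pairwise results:
  C vs D: C wins 3–2.
  C vs E: C wins 3–2.
  C vs F: C wins 4–1.
  D vs E: E wins 3–2.
  D vs F: D wins 4–1.
  E vs F: E wins 4–1.
Copeland scores (wins − losses):
  C: 3 − 0 = 3
  D: 1 − 2 = -1
  E: 2 − 1 = 1
  F: 0 − 3 = -3
C has the best Copeland score.

C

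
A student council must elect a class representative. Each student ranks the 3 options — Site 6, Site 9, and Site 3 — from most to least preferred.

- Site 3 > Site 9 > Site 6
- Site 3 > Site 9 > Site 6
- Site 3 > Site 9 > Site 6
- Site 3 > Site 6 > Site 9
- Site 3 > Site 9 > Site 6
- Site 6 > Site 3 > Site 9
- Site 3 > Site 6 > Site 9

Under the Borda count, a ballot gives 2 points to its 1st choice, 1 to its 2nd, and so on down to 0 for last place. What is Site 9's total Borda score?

Borda scores:
  Site 6: 0 + 0 + 0 + 1 + 0 + 2 + 1 = 4
  Site 9: 1 + 1 + 1 + 0 + 1 + 0 + 0 = 4
  Site 3: 2 + 2 + 2 + 2 + 2 + 1 + 2 = 13

4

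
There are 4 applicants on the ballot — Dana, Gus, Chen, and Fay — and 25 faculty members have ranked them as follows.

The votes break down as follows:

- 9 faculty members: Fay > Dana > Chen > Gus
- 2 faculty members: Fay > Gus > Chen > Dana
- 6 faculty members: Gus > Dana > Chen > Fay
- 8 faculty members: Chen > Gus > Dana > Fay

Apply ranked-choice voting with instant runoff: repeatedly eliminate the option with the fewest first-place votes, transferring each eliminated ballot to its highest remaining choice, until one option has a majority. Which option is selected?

Round 1: Fay 11, Chen 8, Gus 6, Dana 0. Dana has the fewest and is eliminated.
Round 2: Fay 11, Chen 8, Gus 6. Gus has the fewest and is eliminated.
Round 3: Chen 14, Fay 11. Chen has a majority.

Chen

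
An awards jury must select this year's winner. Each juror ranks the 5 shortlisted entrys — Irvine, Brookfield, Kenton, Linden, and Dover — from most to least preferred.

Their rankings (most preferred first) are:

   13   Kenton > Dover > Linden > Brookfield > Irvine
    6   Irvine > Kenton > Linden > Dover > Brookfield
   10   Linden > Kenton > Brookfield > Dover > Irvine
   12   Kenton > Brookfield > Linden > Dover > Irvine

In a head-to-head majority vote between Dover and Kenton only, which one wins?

Kenton

Ballots ranking Dover above Kenton: 0.
Ballots ranking Kenton above Dover: 13+6+10+12 = 41.
Kenton wins the head-to-head, 41–0.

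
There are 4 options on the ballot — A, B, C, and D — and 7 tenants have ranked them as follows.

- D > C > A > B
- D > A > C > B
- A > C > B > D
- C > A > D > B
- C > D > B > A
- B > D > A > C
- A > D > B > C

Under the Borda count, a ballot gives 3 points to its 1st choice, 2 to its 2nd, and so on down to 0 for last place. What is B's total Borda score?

6

Borda scores:
  A: 1 + 2 + 3 + 2 + 0 + 1 + 3 = 12
  B: 0 + 0 + 1 + 0 + 1 + 3 + 1 = 6
  C: 2 + 1 + 2 + 3 + 3 + 0 + 0 = 11
  D: 3 + 3 + 0 + 1 + 2 + 2 + 2 = 13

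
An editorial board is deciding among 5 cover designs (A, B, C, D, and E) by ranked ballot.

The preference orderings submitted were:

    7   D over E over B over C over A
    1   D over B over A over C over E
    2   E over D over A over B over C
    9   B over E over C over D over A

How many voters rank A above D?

0

Ballots ranking A above D: 0.
Ballots ranking D above A: 7+1+2+9 = 19.
So 0 of 19 voters prefer A to D.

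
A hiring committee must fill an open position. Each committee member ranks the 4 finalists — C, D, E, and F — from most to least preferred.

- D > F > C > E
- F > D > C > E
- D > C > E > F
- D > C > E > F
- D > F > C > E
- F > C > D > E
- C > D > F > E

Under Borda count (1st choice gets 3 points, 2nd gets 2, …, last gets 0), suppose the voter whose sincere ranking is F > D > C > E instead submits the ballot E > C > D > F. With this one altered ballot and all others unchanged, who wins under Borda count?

Borda totals with the altered ballot: C 13, D 16, E 5, F 8.
The winner is unchanged: still D.

D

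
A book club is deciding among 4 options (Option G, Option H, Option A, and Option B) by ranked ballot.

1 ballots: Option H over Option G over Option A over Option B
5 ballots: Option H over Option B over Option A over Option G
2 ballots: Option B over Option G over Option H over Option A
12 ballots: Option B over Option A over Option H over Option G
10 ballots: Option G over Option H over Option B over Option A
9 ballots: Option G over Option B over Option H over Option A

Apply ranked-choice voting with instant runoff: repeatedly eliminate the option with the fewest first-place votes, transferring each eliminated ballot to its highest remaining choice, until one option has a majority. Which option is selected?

Option G

Round 1: Option G 19, Option B 14, Option H 6, Option A 0. Option A has the fewest and is eliminated.
Round 2: Option G 19, Option B 14, Option H 6. Option H has the fewest and is eliminated.
Round 3: Option G 20, Option B 19. Option G has a majority.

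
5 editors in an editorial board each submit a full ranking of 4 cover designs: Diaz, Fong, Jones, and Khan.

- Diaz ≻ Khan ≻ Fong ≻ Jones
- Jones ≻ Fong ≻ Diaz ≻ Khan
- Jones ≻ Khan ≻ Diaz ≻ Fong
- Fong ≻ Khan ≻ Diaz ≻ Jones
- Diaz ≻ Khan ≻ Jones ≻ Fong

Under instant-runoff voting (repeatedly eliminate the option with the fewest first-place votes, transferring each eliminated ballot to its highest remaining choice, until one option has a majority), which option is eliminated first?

Khan

Round 1: Diaz 2, Jones 2, Fong 1, Khan 0. Khan has the fewest and is eliminated.
Round 2: Diaz 2, Jones 2, Fong 1. Fong has the fewest and is eliminated.
Round 3: Diaz 3, Jones 2. Diaz has a majority.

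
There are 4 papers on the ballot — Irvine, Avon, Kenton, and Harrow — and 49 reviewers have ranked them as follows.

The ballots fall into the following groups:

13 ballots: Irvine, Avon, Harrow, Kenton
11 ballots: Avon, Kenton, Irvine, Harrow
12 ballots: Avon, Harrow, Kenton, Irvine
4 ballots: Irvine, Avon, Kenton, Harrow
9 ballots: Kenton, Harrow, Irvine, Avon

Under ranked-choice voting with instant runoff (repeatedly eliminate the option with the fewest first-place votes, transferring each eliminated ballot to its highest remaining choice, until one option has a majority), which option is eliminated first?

Harrow

Round 1: Avon 23, Irvine 17, Kenton 9, Harrow 0. Harrow has the fewest and is eliminated.
Round 2: Avon 23, Irvine 17, Kenton 9. Kenton has the fewest and is eliminated.
Round 3: Irvine 26, Avon 23. Irvine has a majority.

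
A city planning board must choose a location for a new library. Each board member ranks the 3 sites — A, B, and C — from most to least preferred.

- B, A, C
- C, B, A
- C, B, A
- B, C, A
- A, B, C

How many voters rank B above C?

Ballots ranking B above C: 3.
Ballots ranking C above B: 2.
So 3 of 5 voters prefer B to C.

3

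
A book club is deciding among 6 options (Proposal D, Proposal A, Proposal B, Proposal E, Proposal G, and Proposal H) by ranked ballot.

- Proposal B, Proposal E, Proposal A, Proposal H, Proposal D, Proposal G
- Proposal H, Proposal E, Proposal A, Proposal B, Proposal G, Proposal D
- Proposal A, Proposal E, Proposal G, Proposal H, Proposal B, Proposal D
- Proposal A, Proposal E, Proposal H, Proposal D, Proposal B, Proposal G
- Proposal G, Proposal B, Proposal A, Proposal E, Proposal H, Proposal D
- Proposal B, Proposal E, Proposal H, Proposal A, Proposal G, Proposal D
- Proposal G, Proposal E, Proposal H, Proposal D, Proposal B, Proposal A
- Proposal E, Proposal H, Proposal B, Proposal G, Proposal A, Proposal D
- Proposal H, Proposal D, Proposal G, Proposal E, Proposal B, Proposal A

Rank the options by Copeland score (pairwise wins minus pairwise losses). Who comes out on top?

Pairwise results:
  Proposal D vs Proposal A: Proposal A wins 7–2.
  Proposal D vs Proposal B: Proposal B wins 6–3.
  Proposal D vs Proposal E: Proposal E wins 8–1.
  Proposal D vs Proposal G: Proposal G wins 6–3.
  Proposal D vs Proposal H: Proposal H wins 9–0.
  Proposal A vs Proposal B: Proposal B wins 6–3.
  Proposal A vs Proposal E: Proposal E wins 6–3.
  Proposal A vs Proposal G: Proposal A wins 5–4.
  Proposal A vs Proposal H: Proposal H wins 5–4.
  Proposal B vs Proposal E: Proposal E wins 6–3.
  Proposal B vs Proposal G: Proposal B wins 5–4.
  Proposal B vs Proposal H: Proposal H wins 6–3.
  Proposal E vs Proposal G: Proposal E wins 6–3.
  Proposal E vs Proposal H: Proposal E wins 7–2.
  Proposal G vs Proposal H: Proposal H wins 6–3.
Copeland scores (wins − losses):
  Proposal D: 0 − 5 = -5
  Proposal A: 2 − 3 = -1
  Proposal B: 3 − 2 = 1
  Proposal E: 5 − 0 = 5
  Proposal G: 1 − 4 = -3
  Proposal H: 4 − 1 = 3
Proposal E has the best Copeland score.

Proposal E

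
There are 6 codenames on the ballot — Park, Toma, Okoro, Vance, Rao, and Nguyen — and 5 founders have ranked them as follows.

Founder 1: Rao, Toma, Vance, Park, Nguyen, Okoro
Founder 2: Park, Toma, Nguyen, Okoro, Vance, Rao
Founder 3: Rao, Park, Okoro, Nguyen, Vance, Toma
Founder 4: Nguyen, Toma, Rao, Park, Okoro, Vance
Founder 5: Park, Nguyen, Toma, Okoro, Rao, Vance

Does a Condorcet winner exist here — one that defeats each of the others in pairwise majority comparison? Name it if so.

Head-to-head results (5 voters total):
Park vs Toma: Park wins 3–2.
Park vs Okoro: Park wins 5–0.
Park vs Vance: Park wins 4–1.
Park vs Rao: Rao wins 3–2.
Park vs Nguyen: Park wins 4–1.
Toma vs Okoro: Toma wins 4–1.
Toma vs Vance: Toma wins 4–1.
Toma vs Rao: Toma wins 3–2.
Toma vs Nguyen: Nguyen wins 3–2.
Okoro vs Vance: Okoro wins 4–1.
Okoro vs Rao: Rao wins 3–2.
Okoro vs Nguyen: Nguyen wins 4–1.
Vance vs Rao: Rao wins 4–1.
Vance vs Nguyen: Nguyen wins 4–1.
Rao vs Nguyen: Nguyen wins 3–2.
No candidate beats all others: Park beats Toma beats Rao beats Park, a majority cycle.

There is no Condorcet winner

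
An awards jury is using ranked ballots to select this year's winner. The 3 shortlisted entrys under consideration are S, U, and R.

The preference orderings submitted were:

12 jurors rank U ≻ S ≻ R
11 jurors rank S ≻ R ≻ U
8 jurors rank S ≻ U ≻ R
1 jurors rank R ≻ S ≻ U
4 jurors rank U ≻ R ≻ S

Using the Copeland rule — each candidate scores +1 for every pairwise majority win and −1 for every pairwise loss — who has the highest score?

S

Pairwise results:
  S vs U: S wins 20–16.
  S vs R: S wins 31–5.
  U vs R: U wins 24–12.
Copeland scores (wins − losses):
  S: 2 − 0 = 2
  U: 1 − 1 = 0
  R: 0 − 2 = -2
S has the best Copeland score.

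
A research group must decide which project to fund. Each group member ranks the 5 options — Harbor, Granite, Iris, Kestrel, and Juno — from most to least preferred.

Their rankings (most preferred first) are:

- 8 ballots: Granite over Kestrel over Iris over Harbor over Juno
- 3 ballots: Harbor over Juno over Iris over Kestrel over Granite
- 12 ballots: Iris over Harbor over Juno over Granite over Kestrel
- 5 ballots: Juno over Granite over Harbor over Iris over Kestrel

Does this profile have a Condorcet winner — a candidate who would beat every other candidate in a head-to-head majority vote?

Head-to-head results (28 voters total):
Harbor vs Granite: Harbor wins 15–13.
Harbor vs Iris: Iris wins 20–8.
Harbor vs Kestrel: Harbor wins 20–8.
Harbor vs Juno: Harbor wins 23–5.
Granite vs Iris: Iris wins 15–13.
Granite vs Kestrel: Granite wins 25–3.
Granite vs Juno: Juno wins 20–8.
Iris vs Kestrel: Iris wins 20–8.
Iris vs Juno: Iris wins 20–8.
Kestrel vs Juno: Juno wins 20–8.
Iris beats each rival — Harbor (20–8), Granite (15–13), Kestrel (20–8), Juno (20–8) — so Iris is the Condorcet winner.

Yes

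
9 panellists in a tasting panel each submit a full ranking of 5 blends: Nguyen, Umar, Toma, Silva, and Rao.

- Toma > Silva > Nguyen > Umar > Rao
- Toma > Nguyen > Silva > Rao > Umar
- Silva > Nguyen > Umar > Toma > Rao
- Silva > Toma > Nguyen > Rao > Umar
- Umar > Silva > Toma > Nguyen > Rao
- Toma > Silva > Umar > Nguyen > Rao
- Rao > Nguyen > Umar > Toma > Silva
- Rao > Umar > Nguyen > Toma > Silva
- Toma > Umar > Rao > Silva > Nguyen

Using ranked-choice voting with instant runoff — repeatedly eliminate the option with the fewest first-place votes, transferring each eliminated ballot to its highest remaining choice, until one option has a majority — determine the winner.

Toma

Round 1: Toma 4, Silva 2, Rao 2, Umar 1, Nguyen 0. Nguyen has the fewest and is eliminated.
Round 2: Toma 4, Silva 2, Rao 2, Umar 1. Umar has the fewest and is eliminated.
Round 3: Toma 4, Silva 3, Rao 2. Rao has the fewest and is eliminated.
Round 4: Toma 6, Silva 3. Toma has a majority.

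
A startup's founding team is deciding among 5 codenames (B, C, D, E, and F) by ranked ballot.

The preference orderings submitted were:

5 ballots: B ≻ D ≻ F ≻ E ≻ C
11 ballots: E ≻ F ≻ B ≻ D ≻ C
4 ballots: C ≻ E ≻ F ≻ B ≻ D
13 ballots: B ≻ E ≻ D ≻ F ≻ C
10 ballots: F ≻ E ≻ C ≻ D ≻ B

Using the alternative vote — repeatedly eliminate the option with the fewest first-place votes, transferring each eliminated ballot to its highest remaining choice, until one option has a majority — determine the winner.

E

Round 1: B 18, E 11, F 10, C 4, D 0. D has the fewest and is eliminated.
Round 2: B 18, E 11, F 10, C 4. C has the fewest and is eliminated.
Round 3: B 18, E 15, F 10. F has the fewest and is eliminated.
Round 4: E 25, B 18. E has a majority.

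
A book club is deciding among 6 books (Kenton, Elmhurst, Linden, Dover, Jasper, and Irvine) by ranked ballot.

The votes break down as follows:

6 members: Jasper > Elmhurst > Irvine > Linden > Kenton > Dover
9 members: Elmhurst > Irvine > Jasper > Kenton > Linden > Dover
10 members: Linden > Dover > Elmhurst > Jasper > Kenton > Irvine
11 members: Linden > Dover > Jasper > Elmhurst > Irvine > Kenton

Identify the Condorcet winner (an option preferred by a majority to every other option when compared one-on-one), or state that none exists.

Linden

Head-to-head results (36 voters total):
Kenton vs Elmhurst: Elmhurst wins 36–0.
Kenton vs Linden: Linden wins 27–9.
Kenton vs Dover: Dover wins 21–15.
Kenton vs Jasper: Jasper wins 36–0.
Kenton vs Irvine: Irvine wins 26–10.
Elmhurst vs Linden: Linden wins 21–15.
Elmhurst vs Dover: Dover wins 21–15.
Elmhurst vs Jasper: Elmhurst wins 19–17.
Elmhurst vs Irvine: Elmhurst wins 36–0.
Linden vs Dover: Linden wins 36–0.
Linden vs Jasper: Linden wins 21–15.
Linden vs Irvine: Linden wins 21–15.
Dover vs Jasper: Dover wins 21–15.
Dover vs Irvine: Dover wins 21–15.
Jasper vs Irvine: Jasper wins 27–9.
Linden beats each rival — Kenton (27–9), Elmhurst (21–15), Dover (36–0), Jasper (21–15), Irvine (21–15) — so Linden is the Condorcet winner.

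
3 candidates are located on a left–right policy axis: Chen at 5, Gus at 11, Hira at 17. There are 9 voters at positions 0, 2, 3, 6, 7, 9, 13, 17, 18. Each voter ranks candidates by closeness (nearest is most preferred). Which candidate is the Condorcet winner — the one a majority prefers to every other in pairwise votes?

Chen

With single-peaked preferences on a line, the Condorcet winner is the candidate closest to the median voter.
The median voter (position 7) is closest to Chen at 5.
Check: Chen vs Hira — voters closer to Chen: 6 of 9.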